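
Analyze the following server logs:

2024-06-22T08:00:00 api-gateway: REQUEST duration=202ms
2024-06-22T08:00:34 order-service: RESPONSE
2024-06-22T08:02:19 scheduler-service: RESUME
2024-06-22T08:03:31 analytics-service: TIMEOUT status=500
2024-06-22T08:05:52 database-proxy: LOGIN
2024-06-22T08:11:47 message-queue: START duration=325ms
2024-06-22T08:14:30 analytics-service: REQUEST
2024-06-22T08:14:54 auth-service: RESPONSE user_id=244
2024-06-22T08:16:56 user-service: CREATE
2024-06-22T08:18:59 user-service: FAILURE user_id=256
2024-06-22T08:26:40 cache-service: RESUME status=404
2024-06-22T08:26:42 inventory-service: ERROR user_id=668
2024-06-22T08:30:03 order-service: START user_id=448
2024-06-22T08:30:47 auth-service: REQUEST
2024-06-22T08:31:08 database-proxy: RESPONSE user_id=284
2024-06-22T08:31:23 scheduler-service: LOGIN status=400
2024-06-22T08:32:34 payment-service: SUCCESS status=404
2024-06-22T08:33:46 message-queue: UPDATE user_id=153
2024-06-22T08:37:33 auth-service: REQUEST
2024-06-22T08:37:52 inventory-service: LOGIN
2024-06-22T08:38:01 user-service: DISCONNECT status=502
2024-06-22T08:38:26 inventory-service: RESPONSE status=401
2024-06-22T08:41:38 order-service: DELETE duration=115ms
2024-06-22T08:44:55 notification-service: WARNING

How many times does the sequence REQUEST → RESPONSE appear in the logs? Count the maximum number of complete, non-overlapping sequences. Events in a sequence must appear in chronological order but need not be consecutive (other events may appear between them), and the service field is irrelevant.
4

To count sequences:

1. Look for pattern: REQUEST → RESPONSE
2. Greedily scan the log in chronological order, matching each sequence element in turn (ignoring service)
3. Each time the full pattern completes, increment the count and restart matching from the next event
4. Complete non-overlapping sequences found: 4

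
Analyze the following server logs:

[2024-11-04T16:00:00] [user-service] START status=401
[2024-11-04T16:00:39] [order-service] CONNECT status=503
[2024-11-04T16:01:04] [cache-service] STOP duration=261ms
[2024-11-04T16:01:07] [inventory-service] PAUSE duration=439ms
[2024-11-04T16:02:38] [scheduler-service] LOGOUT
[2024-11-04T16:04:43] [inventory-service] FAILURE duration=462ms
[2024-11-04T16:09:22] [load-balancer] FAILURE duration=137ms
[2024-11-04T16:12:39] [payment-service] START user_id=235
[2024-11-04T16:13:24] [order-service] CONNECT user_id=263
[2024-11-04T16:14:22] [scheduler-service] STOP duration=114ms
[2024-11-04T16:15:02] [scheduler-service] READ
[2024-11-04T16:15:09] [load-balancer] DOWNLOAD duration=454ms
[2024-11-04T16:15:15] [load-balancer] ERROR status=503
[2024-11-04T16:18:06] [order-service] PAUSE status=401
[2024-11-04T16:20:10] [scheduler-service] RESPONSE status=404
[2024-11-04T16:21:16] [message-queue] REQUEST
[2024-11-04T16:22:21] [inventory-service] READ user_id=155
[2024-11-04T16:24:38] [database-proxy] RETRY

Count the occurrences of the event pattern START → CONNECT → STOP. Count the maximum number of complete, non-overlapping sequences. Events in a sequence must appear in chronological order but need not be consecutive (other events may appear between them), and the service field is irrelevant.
2

To count sequences:

1. Look for pattern: START → CONNECT → STOP
2. Greedily scan the log in chronological order, matching each sequence element in turn (ignoring service)
3. Each time the full pattern completes, increment the count and restart matching from the next event
4. Complete non-overlapping sequences found: 2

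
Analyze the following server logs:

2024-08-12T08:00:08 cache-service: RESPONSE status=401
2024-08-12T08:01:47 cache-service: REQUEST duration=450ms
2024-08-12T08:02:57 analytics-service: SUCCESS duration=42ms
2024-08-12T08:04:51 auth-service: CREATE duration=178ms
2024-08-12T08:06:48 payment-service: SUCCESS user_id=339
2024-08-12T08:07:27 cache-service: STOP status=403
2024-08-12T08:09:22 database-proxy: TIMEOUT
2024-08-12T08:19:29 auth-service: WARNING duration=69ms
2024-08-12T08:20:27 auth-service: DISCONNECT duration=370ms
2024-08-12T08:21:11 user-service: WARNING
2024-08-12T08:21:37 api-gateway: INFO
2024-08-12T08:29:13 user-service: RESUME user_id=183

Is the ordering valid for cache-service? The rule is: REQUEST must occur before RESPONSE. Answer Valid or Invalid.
Invalid

To validate ordering:

1. Required order: REQUEST → RESPONSE
2. Rule: REQUEST must occur before RESPONSE
3. Check actual order of events for cache-service
4. Result: Invalid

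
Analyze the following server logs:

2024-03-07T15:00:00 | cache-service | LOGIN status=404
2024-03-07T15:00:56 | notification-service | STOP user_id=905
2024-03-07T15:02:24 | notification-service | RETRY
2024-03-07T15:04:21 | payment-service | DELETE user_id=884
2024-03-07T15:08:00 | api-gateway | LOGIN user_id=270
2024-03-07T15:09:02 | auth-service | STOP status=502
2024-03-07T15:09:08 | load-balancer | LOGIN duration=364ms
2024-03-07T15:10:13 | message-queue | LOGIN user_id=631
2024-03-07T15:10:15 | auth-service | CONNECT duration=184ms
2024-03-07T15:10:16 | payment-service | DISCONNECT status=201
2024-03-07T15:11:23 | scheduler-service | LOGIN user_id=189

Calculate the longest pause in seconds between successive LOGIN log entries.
480

To find the longest gap:

1. Extract all LOGIN events in chronological order
2. Calculate time differences between consecutive events
3. Find the maximum difference
4. Longest gap: 480 seconds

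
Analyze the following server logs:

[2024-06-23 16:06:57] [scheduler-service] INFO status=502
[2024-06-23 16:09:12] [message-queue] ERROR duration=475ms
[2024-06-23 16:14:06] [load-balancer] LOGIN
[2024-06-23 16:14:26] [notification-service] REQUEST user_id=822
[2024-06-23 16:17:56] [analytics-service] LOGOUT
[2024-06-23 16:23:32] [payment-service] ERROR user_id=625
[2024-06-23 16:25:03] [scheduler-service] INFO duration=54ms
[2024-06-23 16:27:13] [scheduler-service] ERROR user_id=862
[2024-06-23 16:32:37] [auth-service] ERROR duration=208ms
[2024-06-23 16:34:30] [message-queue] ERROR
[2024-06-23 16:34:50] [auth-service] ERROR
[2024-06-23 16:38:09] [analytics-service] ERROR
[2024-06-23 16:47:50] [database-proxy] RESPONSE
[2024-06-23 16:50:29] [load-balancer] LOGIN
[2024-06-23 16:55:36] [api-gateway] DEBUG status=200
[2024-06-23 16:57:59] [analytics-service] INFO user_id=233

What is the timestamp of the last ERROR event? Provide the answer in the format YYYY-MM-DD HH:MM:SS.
2024-06-23 16:38:09

To find the last event:

1. Filter for all ERROR events
2. Sort by timestamp
3. Select the last one
4. Timestamp: 2024-06-23 16:38:09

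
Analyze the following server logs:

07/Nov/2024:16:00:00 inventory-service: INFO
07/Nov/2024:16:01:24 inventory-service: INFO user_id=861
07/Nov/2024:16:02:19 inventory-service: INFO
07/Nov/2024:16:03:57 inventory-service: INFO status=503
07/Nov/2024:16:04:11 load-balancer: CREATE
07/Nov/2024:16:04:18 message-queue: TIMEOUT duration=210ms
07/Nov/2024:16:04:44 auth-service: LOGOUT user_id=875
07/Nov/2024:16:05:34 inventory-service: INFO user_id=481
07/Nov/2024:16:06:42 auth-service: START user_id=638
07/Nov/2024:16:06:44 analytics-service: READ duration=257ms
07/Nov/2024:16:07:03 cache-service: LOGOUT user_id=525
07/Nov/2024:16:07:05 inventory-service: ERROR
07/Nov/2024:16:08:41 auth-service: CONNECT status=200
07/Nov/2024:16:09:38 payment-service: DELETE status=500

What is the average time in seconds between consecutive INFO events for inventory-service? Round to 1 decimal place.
83.5

To calculate average interval:

1. Find all INFO events for inventory-service in order
2. Calculate time gaps between consecutive events
3. Compute mean of gaps: 334 / 4 = 83.5 seconds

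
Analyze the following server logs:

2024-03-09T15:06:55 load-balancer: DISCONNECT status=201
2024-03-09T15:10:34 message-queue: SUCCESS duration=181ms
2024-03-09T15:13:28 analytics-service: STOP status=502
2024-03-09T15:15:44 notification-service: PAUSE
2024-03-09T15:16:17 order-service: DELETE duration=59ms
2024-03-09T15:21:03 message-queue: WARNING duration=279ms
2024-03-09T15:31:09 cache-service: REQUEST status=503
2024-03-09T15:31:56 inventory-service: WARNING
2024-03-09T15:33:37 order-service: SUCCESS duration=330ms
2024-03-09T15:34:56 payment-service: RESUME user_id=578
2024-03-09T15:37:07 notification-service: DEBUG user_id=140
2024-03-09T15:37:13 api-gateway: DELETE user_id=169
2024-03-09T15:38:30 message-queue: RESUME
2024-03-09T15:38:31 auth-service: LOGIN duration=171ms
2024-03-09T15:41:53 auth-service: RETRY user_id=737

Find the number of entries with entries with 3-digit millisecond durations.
4

To find matching entries:

1. Pattern to match: entries with 3-digit millisecond durations
2. Scan each log entry for the pattern
3. Count matches: 4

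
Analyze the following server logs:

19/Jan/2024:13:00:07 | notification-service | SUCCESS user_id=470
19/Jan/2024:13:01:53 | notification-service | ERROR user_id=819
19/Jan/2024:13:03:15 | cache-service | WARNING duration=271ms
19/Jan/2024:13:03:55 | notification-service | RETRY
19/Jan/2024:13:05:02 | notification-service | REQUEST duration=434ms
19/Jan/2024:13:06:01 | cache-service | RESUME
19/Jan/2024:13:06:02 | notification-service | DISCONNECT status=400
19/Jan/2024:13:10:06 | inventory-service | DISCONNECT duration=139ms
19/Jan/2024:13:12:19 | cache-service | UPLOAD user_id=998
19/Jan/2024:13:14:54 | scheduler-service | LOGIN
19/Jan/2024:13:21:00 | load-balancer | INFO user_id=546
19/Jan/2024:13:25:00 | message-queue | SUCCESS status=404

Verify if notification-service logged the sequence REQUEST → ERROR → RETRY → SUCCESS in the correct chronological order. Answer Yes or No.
No

To verify sequence order:

1. Find all events in sequence REQUEST → ERROR → RETRY → SUCCESS for notification-service
2. Extract their timestamps
3. Check if timestamps are in ascending order
4. Result: No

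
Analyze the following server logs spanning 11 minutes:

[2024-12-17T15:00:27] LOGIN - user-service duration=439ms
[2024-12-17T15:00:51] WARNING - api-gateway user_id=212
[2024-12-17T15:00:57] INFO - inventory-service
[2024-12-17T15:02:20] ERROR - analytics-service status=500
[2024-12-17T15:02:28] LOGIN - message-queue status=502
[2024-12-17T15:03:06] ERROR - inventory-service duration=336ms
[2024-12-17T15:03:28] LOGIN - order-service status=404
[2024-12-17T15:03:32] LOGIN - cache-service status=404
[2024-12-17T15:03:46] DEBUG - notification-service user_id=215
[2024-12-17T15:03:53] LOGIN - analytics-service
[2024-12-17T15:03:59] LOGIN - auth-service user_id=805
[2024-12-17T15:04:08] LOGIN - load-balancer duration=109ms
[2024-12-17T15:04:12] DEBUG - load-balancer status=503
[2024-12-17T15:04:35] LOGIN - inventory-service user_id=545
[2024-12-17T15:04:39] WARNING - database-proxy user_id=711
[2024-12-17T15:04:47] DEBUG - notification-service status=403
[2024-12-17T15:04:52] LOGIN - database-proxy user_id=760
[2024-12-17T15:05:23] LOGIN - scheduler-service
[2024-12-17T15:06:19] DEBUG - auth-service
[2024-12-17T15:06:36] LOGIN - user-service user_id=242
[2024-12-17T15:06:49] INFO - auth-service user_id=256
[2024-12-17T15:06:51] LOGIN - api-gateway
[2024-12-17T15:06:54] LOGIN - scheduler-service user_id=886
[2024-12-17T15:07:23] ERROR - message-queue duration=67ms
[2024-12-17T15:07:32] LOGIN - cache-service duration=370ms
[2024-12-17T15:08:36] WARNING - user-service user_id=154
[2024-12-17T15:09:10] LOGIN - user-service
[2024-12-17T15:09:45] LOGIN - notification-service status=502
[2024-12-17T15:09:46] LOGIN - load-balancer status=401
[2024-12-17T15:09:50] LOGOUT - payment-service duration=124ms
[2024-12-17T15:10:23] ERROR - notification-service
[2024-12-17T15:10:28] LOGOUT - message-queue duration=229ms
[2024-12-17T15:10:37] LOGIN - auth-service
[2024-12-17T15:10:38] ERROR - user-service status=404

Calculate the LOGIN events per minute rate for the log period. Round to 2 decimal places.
1.64

To calculate the rate:

1. Count total LOGIN events: 18
2. Total time period: 11 minutes
3. Rate = 18 / 11 = 1.64 events per minute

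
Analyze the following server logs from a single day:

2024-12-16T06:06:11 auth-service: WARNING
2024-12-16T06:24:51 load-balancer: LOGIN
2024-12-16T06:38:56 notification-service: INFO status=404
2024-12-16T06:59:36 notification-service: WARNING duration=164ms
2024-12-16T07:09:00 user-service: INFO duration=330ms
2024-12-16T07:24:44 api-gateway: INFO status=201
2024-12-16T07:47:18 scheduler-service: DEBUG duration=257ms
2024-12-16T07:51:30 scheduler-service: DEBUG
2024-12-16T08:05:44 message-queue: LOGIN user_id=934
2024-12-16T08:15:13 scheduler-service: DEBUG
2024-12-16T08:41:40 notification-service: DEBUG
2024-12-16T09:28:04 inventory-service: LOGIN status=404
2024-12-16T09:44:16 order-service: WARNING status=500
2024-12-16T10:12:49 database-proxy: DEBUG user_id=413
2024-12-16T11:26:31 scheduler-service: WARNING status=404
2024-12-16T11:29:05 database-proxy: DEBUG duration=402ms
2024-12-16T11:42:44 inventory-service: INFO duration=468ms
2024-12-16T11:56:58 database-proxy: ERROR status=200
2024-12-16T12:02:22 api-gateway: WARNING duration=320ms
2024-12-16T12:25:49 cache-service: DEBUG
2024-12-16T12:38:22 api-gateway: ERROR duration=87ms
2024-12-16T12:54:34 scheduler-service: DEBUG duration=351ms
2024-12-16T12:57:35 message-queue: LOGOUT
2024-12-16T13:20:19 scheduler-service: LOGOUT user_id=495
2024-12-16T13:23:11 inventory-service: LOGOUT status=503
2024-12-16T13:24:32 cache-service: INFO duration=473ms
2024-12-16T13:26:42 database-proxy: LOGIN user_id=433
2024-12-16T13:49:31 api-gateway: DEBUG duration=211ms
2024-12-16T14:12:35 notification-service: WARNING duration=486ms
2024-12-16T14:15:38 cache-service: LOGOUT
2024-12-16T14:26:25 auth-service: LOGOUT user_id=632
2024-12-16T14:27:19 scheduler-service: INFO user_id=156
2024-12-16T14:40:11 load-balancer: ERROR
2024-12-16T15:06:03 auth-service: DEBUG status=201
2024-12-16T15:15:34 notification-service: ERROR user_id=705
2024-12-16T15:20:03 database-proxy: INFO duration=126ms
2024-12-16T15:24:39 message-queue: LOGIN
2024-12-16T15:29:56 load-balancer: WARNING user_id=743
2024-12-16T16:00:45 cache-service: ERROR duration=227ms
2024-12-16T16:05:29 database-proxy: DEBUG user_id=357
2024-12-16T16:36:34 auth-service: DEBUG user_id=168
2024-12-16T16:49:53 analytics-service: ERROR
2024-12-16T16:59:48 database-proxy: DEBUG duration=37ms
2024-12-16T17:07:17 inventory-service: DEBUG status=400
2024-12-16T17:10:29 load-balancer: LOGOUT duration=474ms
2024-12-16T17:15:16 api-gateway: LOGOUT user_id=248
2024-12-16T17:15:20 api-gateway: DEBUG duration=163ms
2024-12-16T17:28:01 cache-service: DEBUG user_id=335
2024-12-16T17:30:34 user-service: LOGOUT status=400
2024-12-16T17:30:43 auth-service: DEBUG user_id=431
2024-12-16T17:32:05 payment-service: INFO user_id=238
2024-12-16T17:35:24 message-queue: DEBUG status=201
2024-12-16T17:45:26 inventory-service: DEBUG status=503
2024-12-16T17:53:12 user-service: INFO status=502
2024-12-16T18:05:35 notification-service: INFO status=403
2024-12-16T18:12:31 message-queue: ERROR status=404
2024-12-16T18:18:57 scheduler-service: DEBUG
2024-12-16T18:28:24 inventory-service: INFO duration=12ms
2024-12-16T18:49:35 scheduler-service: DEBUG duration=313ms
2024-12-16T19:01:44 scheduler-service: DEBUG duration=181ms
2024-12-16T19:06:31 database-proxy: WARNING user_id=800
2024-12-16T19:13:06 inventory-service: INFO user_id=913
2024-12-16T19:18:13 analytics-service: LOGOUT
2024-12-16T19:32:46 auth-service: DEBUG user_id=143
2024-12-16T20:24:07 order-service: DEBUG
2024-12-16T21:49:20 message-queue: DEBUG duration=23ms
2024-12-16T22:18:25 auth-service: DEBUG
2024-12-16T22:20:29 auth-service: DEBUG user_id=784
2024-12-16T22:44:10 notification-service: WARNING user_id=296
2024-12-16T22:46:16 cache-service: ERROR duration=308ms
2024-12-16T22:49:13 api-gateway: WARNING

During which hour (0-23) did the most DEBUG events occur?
17

To find the peak hour:

1. Group all DEBUG events by hour
2. Count events in each hour
3. Find hour with maximum count
4. Peak hour: 17 (with 6 events)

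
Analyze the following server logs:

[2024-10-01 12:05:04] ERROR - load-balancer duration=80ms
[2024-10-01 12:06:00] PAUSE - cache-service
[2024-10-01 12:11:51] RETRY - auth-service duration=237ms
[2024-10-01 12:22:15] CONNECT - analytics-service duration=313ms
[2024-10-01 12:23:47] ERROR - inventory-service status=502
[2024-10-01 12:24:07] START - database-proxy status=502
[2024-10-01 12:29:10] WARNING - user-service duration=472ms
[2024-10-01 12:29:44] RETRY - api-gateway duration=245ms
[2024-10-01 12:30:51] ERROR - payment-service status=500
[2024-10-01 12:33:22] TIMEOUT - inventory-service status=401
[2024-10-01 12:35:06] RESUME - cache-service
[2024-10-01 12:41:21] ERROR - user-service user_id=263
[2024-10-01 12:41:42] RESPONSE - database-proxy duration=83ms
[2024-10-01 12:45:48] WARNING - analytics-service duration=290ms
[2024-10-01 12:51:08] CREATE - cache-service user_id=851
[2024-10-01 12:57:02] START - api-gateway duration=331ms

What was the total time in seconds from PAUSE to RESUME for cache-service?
1746

To calculate state duration:

1. Find PAUSE event for cache-service: 2024-10-01 12:06:00
2. Find RESUME event for cache-service: 2024-10-01 12:35:06
3. Calculate duration: 2024-10-01 12:35:06 - 2024-10-01 12:06:00 = 1746 seconds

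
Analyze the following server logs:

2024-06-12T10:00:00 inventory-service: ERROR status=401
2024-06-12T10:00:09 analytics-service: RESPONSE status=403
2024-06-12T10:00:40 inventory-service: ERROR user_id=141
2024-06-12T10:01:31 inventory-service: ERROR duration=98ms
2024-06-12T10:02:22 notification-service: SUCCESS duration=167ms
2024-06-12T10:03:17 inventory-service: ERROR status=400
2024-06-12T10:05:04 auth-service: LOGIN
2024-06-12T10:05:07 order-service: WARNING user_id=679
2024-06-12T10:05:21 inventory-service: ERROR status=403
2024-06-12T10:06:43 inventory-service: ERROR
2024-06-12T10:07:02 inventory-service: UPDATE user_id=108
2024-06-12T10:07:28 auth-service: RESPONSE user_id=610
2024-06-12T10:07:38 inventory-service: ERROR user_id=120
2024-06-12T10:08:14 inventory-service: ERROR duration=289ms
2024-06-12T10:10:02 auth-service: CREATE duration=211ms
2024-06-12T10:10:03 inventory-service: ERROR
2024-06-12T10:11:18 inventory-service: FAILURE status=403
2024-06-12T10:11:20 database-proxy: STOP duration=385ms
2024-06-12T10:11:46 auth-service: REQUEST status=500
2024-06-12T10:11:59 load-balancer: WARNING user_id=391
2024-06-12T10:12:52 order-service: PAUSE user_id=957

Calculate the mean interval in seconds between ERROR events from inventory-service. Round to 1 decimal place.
75.4

To calculate average interval:

1. Find all ERROR events for inventory-service in order
2. Calculate time gaps between consecutive events
3. Compute mean of gaps: 603 / 8 = 75.4 seconds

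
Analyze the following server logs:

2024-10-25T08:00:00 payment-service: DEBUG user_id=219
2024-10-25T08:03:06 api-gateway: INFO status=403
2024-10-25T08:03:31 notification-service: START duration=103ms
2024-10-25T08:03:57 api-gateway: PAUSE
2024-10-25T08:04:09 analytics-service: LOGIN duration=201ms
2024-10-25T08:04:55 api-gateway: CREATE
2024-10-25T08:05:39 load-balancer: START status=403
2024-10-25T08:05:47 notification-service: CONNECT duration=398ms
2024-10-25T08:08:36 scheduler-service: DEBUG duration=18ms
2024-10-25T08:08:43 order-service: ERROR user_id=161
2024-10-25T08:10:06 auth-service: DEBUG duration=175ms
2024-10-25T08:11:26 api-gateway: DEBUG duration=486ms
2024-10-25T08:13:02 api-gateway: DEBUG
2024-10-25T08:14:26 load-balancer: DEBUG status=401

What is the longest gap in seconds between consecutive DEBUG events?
516

To find the longest gap:

1. Extract all DEBUG events in chronological order
2. Calculate time differences between consecutive events
3. Find the maximum difference
4. Longest gap: 516 seconds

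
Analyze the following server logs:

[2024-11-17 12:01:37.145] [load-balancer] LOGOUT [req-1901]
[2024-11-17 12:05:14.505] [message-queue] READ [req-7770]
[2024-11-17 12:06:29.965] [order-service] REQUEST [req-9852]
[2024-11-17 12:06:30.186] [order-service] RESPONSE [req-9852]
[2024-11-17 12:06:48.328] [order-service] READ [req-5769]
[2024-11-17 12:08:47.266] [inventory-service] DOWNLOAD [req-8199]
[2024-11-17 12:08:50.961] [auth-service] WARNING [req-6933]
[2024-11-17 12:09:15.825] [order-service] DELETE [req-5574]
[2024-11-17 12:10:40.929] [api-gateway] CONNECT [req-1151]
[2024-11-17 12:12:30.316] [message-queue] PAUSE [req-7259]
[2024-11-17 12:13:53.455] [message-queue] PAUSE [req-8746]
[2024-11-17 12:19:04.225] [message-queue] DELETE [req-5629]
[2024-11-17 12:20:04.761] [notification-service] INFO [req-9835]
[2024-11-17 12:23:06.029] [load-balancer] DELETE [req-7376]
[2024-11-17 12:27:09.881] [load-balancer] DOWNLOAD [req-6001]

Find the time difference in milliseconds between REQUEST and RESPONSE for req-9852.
221

To calculate latency:

1. Find REQUEST with id req-9852: 2024-11-17 12:06:29.965
2. Find RESPONSE with id req-9852: 2024-11-17 12:06:30.186
3. Latency: 2024-11-17 12:06:30.186 - 2024-11-17 12:06:29.965 = 221ms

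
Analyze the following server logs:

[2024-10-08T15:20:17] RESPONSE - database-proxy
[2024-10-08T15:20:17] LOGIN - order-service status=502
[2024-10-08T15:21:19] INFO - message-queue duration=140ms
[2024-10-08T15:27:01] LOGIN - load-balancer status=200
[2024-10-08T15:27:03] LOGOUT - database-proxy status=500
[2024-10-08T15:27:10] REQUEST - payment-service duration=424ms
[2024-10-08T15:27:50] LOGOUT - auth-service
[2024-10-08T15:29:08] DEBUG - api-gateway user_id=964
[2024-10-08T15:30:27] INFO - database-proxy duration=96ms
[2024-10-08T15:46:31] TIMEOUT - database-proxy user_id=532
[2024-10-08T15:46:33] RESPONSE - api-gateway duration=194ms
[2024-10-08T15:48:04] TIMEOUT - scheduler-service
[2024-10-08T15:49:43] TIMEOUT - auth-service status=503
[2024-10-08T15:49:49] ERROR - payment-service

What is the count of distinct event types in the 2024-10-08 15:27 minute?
3

To count unique event types:

1. Filter events in the minute starting at 2024-10-08 15:27
2. Extract event types from matching entries
3. Count unique types: 3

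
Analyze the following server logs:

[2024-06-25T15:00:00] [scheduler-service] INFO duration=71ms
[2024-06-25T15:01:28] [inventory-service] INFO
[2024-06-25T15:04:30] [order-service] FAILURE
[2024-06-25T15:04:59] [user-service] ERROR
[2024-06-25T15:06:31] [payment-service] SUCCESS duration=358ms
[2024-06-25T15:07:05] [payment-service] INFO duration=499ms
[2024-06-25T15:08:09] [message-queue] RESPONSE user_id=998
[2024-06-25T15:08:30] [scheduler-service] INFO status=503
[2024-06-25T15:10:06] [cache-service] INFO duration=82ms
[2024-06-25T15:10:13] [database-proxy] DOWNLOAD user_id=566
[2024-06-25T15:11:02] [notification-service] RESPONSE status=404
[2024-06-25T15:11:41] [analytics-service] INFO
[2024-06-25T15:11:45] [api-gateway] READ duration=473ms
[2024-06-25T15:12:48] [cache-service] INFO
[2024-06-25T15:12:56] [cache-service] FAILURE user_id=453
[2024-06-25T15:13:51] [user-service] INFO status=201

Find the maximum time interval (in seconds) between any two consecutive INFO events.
337

To find the longest gap:

1. Extract all INFO events in chronological order
2. Calculate time differences between consecutive events
3. Find the maximum difference
4. Longest gap: 337 seconds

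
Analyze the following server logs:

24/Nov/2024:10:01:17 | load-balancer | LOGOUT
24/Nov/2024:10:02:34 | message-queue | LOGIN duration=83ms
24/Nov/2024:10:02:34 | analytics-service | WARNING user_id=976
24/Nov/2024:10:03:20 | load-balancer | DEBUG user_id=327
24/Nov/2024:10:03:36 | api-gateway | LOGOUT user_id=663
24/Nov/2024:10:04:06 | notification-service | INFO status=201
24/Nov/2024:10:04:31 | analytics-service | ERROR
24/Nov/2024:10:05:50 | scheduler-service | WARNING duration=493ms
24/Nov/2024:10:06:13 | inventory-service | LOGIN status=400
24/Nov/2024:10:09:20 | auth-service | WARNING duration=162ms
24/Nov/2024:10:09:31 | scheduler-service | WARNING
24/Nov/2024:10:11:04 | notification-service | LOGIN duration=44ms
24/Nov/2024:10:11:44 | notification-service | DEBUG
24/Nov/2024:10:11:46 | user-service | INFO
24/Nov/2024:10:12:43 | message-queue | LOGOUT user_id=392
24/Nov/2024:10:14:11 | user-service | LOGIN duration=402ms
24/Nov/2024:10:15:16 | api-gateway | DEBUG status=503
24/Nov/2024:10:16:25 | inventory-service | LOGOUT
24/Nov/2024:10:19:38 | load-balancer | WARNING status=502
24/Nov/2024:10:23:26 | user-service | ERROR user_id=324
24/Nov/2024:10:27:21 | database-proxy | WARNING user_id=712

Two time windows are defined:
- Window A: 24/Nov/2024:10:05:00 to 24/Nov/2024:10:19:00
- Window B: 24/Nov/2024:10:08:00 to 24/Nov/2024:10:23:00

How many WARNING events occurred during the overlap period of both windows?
2

To find overlap events:

1. Window A: 24/Nov/2024:10:05:00 to 24/Nov/2024:10:19:00
2. Window B: 24/Nov/2024:10:08:00 to 24/Nov/2024:10:23:00
3. Overlap period: 24/Nov/2024:10:08:00 to 24/Nov/2024:10:19:00
4. Count WARNING events in overlap: 2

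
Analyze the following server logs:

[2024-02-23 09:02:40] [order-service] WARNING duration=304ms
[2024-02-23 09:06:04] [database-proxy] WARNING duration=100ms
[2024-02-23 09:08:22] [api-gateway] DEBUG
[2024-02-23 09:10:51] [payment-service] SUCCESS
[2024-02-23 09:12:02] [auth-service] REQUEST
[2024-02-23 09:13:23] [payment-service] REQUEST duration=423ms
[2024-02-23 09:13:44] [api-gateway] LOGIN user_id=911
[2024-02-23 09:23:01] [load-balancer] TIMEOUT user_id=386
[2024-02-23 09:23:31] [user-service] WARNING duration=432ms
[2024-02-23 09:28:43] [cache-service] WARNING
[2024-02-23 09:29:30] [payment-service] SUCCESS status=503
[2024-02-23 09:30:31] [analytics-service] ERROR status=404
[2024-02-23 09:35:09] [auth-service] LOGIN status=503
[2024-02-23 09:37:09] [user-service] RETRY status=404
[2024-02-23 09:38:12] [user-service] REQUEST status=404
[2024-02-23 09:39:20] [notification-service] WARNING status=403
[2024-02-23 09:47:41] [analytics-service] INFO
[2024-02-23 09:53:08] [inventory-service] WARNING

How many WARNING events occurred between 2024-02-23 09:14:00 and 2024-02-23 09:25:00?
1

To count events in the time window:

1. Window boundaries: 2024-02-23 09:14:00 to 2024-02-23 09:25:00
2. Filter for WARNING events within this window
3. Count matching events: 1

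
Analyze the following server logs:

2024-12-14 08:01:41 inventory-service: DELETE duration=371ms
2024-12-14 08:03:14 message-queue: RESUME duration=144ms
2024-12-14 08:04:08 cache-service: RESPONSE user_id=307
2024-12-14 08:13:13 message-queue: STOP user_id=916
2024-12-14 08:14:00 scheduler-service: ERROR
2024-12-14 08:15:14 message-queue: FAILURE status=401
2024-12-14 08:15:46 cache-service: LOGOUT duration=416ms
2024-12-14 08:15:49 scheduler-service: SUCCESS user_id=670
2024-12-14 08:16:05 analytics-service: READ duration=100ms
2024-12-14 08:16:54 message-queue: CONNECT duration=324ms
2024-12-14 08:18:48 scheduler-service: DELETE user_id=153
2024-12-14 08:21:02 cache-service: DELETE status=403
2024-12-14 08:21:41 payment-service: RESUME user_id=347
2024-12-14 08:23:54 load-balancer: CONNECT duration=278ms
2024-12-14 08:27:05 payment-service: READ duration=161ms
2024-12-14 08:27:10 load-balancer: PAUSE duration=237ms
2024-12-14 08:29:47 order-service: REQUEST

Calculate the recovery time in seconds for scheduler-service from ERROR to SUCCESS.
109

To calculate recovery time:

1. Find ERROR event for scheduler-service: 2024-12-14 08:14:00
2. Find next SUCCESS event for scheduler-service: 2024-12-14 08:15:49
3. Recovery time: 2024-12-14 08:15:49 - 2024-12-14 08:14:00 = 109 seconds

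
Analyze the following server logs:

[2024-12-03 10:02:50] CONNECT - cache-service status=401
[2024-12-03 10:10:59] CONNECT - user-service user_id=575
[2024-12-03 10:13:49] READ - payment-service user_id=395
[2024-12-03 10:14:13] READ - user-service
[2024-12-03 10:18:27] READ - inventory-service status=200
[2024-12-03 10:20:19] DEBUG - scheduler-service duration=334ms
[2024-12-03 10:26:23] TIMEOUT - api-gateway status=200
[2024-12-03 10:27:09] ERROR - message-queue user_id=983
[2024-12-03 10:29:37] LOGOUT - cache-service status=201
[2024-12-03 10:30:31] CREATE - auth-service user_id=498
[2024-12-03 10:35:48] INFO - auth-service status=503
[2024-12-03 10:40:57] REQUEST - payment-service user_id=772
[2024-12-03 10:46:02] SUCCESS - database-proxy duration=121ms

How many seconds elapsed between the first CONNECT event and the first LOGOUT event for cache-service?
1607

To find the time between events:

1. Locate the first CONNECT event for cache-service: 2024-12-03 10:02:50
2. Locate the first LOGOUT event for cache-service: 2024-12-03 10:29:37
3. Calculate the difference: 2024-12-03 10:29:37 - 2024-12-03 10:02:50 = 1607 seconds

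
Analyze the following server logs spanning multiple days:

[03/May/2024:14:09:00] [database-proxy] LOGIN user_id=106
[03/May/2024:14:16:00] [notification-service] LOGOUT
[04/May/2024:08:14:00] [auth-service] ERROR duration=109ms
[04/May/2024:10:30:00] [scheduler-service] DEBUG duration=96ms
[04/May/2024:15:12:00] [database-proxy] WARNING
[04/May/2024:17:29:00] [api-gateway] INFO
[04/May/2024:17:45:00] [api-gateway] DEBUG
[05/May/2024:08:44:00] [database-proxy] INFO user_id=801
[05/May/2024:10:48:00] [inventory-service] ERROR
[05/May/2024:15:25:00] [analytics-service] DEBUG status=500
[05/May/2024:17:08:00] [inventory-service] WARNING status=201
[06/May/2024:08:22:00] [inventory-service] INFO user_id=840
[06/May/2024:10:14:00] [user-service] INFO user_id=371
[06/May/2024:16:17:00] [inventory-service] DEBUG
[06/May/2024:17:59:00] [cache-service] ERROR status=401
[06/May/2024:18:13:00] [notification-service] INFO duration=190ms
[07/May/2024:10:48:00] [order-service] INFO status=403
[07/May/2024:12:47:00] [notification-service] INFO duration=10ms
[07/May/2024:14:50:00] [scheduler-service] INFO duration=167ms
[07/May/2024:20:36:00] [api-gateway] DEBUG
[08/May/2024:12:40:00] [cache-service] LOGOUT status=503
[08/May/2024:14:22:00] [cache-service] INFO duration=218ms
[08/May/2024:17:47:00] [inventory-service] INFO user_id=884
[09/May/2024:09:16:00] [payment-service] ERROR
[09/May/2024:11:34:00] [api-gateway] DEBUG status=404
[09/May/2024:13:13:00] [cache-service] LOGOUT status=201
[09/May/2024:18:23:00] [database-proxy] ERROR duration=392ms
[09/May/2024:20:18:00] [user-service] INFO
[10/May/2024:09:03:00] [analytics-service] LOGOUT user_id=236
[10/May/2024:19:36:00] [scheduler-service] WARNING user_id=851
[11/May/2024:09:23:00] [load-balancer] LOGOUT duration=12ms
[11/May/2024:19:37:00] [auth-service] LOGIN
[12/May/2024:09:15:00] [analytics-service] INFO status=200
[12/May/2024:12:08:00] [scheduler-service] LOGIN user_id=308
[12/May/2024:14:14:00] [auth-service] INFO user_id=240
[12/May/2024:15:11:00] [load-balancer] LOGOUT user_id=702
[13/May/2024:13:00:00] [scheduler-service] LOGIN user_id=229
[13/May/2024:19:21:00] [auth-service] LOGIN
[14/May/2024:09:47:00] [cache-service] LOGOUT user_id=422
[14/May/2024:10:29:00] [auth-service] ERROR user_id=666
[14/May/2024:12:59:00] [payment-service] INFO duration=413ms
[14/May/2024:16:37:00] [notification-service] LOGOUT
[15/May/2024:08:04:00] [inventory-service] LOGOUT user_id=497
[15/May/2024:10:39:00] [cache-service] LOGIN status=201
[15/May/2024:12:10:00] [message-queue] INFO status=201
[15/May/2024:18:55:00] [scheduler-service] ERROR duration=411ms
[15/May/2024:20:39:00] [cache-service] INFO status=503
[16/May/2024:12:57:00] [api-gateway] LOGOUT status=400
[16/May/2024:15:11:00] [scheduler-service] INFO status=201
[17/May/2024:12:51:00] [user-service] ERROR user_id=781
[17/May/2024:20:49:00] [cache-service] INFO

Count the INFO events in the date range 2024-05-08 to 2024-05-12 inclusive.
5

To filter by date range:

1. Date range: 2024-05-08 through 2024-05-12, both dates inclusive
2. Filter for INFO events whose date falls in this range
3. Count matching events: 5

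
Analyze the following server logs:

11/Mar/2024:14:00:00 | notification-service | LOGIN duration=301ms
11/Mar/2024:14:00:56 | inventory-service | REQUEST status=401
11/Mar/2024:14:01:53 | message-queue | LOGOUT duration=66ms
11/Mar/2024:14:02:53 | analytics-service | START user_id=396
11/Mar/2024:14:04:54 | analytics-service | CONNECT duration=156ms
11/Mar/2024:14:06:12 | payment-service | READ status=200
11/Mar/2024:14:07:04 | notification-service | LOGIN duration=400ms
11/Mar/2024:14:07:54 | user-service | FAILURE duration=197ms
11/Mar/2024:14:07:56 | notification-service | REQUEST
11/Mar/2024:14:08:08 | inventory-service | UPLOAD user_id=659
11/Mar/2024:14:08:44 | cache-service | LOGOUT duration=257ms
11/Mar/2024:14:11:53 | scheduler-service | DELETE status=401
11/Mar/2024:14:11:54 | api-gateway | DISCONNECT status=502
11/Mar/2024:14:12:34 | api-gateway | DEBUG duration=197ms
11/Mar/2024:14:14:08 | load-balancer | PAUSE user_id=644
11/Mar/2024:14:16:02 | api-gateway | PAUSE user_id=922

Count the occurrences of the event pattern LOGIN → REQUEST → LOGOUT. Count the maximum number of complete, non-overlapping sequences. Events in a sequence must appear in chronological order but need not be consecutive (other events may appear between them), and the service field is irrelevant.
2

To count sequences:

1. Look for pattern: LOGIN → REQUEST → LOGOUT
2. Greedily scan the log in chronological order, matching each sequence element in turn (ignoring service)
3. Each time the full pattern completes, increment the count and restart matching from the next event
4. Complete non-overlapping sequences found: 2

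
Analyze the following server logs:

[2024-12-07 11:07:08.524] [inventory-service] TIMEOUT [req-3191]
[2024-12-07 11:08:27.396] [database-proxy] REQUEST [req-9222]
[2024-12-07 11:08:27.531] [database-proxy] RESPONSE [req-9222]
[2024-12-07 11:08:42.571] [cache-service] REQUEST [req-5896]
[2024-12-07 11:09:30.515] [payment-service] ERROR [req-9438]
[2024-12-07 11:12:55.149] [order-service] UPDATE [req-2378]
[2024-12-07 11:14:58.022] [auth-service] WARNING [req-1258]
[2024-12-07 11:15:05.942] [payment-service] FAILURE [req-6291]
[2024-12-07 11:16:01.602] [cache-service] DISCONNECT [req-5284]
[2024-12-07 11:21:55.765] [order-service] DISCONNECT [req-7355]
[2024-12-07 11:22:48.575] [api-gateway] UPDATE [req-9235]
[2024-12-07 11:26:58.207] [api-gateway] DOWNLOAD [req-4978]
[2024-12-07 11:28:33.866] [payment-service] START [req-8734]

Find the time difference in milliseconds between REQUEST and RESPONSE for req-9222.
135

To calculate latency:

1. Find REQUEST with id req-9222: 2024-12-07 11:08:27.396
2. Find RESPONSE with id req-9222: 2024-12-07 11:08:27.531
3. Latency: 2024-12-07 11:08:27.531 - 2024-12-07 11:08:27.396 = 135ms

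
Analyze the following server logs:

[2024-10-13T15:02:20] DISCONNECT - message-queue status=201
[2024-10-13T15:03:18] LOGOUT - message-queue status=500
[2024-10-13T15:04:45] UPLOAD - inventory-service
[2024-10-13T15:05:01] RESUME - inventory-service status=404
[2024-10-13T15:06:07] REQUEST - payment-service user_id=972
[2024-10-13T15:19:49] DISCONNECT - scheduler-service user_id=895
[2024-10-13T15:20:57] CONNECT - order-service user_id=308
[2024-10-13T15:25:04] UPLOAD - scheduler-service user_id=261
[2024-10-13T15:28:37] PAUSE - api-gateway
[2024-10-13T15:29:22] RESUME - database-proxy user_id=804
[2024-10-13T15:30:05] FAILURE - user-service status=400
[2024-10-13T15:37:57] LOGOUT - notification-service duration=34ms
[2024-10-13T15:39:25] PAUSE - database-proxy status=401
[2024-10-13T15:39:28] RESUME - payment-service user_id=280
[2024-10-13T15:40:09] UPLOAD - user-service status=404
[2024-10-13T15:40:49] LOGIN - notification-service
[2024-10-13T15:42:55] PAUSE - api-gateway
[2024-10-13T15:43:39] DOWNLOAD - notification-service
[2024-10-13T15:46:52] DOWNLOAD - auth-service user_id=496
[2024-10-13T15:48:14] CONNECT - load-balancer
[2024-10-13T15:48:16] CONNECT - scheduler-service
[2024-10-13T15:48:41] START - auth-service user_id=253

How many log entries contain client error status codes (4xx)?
4

To find matching entries:

1. Pattern to match: client error status codes (4xx)
2. Scan each log entry for the pattern
3. Count matches: 4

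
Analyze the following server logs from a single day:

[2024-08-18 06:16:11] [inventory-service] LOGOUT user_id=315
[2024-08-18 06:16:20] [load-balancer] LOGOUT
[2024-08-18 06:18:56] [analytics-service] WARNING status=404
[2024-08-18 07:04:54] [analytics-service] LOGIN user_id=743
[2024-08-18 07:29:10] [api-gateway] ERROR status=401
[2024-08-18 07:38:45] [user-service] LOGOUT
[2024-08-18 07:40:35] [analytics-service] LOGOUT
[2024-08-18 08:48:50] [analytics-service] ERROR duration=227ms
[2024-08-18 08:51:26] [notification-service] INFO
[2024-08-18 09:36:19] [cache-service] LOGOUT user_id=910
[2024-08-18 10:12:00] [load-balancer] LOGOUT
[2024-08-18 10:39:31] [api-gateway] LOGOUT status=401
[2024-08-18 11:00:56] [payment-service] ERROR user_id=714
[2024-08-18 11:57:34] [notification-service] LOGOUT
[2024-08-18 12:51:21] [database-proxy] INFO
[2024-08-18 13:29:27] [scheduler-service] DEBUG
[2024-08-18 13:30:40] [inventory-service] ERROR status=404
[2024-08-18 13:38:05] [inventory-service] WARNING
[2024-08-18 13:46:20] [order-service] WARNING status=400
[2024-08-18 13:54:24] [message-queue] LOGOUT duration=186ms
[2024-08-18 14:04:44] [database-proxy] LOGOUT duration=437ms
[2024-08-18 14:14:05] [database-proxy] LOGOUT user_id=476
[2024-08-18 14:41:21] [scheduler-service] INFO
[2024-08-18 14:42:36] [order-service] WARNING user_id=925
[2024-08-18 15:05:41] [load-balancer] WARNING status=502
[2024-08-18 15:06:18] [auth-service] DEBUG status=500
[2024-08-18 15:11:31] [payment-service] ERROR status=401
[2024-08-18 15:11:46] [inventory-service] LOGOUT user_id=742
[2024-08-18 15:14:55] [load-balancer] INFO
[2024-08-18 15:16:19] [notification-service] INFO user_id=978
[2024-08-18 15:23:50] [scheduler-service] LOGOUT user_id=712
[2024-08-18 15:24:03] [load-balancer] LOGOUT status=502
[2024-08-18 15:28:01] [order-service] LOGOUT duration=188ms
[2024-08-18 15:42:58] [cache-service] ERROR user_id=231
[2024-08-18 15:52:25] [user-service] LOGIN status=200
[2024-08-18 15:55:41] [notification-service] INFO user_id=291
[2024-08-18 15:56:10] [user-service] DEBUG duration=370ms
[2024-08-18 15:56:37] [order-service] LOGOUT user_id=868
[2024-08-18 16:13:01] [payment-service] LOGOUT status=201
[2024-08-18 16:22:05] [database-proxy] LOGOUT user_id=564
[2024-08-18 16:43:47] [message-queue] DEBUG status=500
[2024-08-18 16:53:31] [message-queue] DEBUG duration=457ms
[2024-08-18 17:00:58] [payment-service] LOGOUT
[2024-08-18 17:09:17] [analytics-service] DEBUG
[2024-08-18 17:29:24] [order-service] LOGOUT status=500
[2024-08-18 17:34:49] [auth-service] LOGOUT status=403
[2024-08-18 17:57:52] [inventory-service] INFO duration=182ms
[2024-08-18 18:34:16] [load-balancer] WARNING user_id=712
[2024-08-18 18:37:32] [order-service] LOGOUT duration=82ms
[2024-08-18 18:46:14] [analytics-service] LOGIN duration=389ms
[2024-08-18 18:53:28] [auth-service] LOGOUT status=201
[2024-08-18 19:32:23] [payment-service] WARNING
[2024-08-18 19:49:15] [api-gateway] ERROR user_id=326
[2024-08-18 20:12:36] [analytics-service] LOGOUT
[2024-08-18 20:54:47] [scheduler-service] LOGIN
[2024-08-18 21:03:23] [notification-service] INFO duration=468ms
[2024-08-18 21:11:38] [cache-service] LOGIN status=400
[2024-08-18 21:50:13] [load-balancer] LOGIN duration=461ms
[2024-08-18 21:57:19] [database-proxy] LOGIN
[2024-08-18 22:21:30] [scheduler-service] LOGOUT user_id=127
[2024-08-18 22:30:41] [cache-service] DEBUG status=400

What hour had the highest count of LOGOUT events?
15

To find the peak hour:

1. Group all LOGOUT events by hour
2. Count events in each hour
3. Find hour with maximum count
4. Peak hour: 15 (with 5 events)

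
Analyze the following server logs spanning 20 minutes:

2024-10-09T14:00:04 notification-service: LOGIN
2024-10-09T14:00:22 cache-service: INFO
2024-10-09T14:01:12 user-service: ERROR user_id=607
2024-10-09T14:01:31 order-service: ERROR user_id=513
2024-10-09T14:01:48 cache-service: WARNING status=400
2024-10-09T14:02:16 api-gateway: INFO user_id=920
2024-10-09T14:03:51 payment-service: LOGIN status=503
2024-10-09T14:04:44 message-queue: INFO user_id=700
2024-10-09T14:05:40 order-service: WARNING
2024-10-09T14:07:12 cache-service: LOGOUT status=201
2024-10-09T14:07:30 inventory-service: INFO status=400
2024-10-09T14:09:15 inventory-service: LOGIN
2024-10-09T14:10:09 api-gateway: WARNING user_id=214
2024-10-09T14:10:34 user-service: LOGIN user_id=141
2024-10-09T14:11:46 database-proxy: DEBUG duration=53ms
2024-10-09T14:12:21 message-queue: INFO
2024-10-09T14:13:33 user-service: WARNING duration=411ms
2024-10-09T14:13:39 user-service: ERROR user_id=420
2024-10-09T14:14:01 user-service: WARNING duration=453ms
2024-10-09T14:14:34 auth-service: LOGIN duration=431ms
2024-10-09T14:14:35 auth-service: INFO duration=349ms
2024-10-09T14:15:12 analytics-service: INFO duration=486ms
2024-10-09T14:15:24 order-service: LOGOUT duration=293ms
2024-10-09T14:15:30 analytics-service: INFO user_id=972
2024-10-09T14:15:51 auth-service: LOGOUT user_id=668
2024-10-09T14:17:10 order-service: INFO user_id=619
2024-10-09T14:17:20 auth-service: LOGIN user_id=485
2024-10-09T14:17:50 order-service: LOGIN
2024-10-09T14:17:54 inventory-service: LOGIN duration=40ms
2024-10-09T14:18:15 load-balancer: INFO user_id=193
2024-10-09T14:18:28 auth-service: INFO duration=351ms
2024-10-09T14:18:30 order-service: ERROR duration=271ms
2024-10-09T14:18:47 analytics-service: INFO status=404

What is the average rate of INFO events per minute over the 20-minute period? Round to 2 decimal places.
0.6

To calculate the rate:

1. Count total INFO events: 12
2. Total time period: 20 minutes
3. Rate = 12 / 20 = 0.6 events per minute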